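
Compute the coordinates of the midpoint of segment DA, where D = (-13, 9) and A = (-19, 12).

The midpoint is the average of the coordinates:
x: (-13 + -19)/2 = -16
y: (9 + 12)/2 = 21/2
Midpoint = (-16, 21/2)

(-16, 21/2)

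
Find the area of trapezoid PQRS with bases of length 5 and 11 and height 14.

Area = (5 + 11) * 14 / 2 = 224 / 2 = 112

112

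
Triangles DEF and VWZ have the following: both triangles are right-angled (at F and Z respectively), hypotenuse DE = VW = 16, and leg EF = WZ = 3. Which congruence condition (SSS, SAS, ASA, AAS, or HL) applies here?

The given information provides:
both triangles are right-angled (at F and Z respectively), hypotenuse DE = VW = 16, and leg EF = WZ = 3
This matches the HL congruence theorem.
The hypotenuse and one leg of two right triangles are equal (Hypotenuse-Leg).

HL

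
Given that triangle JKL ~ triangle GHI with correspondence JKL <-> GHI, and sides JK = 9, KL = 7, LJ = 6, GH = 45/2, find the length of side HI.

Since the triangles are similar, the ratio of corresponding sides is constant.
Scale factor k = GH / JK = 45/2 / 9 = 5/2
HI = k * KL = 5/2 * 7 = 35/2

35/2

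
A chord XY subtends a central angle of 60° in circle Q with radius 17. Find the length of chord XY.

Chord = 2(17) sin(30°) = 17

17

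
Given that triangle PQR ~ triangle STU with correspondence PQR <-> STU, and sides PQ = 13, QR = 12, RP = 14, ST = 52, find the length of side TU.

k = 52/13 = 4. TU = 4 * 12 = 48.

48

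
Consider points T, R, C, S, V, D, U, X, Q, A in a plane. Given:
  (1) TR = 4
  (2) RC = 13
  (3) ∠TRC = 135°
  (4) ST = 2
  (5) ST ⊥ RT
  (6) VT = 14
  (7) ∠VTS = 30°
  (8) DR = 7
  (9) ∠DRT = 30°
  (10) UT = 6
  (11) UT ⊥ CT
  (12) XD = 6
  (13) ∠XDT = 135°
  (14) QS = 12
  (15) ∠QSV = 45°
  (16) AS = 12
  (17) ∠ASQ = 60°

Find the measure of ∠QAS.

Step 1: By the law of cosines on triangle ASQ: AQ² = 12² + 12² − 2·12·12·cos(60°) = 144, so AQ = 12.
Step 2: By the inverse law of cosines on triangle QAS: cos(∠QAS) = (12² + 12² − 12²) / (2·12·12) = 144/288 = 0.5, so ∠QAS = 60°.

Therefore, the measure of angle ∠QAS = 60°.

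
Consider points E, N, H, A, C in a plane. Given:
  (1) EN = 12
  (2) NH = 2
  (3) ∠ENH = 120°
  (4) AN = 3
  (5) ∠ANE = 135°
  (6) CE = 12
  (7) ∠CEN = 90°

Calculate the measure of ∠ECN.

Step 1: By the law of cosines on triangle CEN: CN² = 12² + 12² − 2·12·12·cos(90°) = 288, so CN = 12·√2.
Step 2: By the inverse law of cosines on triangle ECN: cos(∠ECN) = (12² + (12·√2)² − 12²) / (2·12·12·√2) = 288/407.29 = 0.7071, so ∠ECN = 45°.

Therefore, the measure of angle ∠ECN = 45°.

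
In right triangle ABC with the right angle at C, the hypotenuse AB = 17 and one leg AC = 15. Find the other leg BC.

Rearranging the Pythagorean theorem to solve for the unknown leg:
leg^2 = hypotenuse^2 - known_leg^2 = 289 - 225 = 64
leg = sqrt(64) = 8.

8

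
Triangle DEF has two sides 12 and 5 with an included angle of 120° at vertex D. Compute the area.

Area = (1/2)(12)(5) sin(120°) = (1/2)(12)(5)(sqrt(3)/2) = 15*sqrt(3)

15*sqrt(3)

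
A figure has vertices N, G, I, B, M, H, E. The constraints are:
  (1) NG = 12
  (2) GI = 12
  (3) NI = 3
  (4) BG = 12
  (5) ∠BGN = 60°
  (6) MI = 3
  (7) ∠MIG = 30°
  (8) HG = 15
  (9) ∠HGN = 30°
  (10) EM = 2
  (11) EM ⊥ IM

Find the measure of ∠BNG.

Step 1: By the law of cosines on triangle NGB: NB² = 12² + 12² − 2·12·12·cos(60°) = 144, so NB = 12.
Step 2: By the inverse law of cosines on triangle BNG: cos(∠BNG) = (12² + 12² − 12²) / (2·12·12) = 144/288 = 0.5, so ∠BNG = 60°.

Therefore, the measure of angle ∠BNG = 60°.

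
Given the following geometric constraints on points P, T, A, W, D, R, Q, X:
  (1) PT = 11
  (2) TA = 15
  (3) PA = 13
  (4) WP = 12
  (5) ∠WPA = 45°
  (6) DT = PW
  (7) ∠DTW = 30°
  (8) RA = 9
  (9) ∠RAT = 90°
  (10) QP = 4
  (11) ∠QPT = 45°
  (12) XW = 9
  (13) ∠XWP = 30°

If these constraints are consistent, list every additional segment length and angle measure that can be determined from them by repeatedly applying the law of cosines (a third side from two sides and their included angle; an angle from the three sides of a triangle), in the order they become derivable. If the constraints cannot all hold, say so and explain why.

The constraints are consistent. Derivable facts, in order:
After 1 step:
- AW ≈ 9.61
- PX ≈ 6.16
- TQ ≈ 8.65
- TR = 3·√34
- ∠APT = 76.86°
- ∠ATP = 57.56°
- ∠PAT = 45.57°
After 2 steps:
- ∠ART = 59.04°
- ∠ATR = 30.96°
- ∠AWP = 73.02°
- ∠PAW = 61.98°
- ∠PQT = 115.91°
- ∠PTQ = 19.09°
- ∠PXW = 103.06°
- ∠WPX = 46.94°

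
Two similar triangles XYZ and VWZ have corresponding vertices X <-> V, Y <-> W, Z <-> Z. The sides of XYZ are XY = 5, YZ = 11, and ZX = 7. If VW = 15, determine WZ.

k = 15/5 = 3. WZ = 3 * 11 = 33.

33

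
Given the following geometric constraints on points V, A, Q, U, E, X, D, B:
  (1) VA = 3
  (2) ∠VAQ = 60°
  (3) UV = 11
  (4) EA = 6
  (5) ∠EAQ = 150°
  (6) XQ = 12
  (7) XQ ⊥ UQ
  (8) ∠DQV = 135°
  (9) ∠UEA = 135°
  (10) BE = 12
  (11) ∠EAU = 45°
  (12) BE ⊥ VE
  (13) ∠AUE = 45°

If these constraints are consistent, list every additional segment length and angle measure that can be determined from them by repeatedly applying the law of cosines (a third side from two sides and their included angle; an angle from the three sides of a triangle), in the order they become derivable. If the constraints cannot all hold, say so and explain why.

These constraints are not satisfiable: (9), (11) and (13) are the three interior angles of triangle UEA, which must sum to 180°, but 135° + 45° + 45° = 225°. No planar figure meets all of them, so nothing further can be derived.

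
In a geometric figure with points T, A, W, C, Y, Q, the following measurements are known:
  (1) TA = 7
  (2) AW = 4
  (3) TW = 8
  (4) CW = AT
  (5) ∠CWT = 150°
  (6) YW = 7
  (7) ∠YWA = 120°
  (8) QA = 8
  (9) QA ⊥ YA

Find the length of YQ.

Step 1: By the law of cosines on triangle AWY: AY² = 4² + 7² − 2·4·7·cos(120°) = 93, so AY = √93.
Step 2: By the law of cosines on triangle YAQ: YQ² = √93² + 8² − 2·√93·8·cos(90°) = 157, so YQ = √157.

Therefore, the length of YQ = √157.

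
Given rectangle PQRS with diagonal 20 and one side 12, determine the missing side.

b = sqrt(d^2 - a^2) = sqrt(400 - 144) = sqrt(256) = 16

16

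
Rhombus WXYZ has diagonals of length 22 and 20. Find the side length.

The diagonals of a rhombus bisect each other at right angles.
Half-diagonals: 22/2 = 11 and 20/2 = 10
side = sqrt(11^2 + 10^2)
side = sqrt(121 + 100)
side = sqrt(221)

sqrt(221)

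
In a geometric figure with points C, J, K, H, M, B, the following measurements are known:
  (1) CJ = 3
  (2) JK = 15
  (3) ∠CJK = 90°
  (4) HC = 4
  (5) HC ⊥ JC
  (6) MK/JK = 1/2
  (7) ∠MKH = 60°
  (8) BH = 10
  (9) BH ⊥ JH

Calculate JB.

Step 1: By the law of cosines on triangle JCH: JH² = 3² + 4² − 2·3·4·cos(90°) = 25, so JH = 5.
Step 2: By the law of cosines on triangle JHB: JB² = 5² + 10² − 2·5·10·cos(90°) = 125, so JB = 5·√5.

Therefore, the length of JB = 5·√5.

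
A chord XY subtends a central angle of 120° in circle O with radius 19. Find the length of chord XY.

Chord length = 2r sin(θ/2)
= 2 × 19 × sin(120°/2)
= 2 × 19 × sin(60°)
= 19*sqrt(3)

19*sqrt(3)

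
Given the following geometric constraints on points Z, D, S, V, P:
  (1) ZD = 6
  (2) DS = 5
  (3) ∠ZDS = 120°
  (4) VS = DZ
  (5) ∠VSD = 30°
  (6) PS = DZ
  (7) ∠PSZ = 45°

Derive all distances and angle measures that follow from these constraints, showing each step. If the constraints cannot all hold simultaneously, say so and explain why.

The constraints are consistent.

From the given relations:
  VS = DZ = 6
  PS = DZ = 6

Step 1: From ZD = 6, DS = 5, and ∠ZDS = 120°, by the law of cosines:
  ZS² = ZD² + DS² - 2·ZD·DS·cos(120°) = 36 + 25 + 30 = 91
  ZS = √91

Step 2: From DS = 5, SV = 6, and ∠DSV = 30°, by the law of cosines:
  DV² = DS² + SV² - 2·DS·SV·cos(30°) = 25 + 36 - 51.96 = 9.038
  DV ≈ 3.01

Step 3: From ZS = √91, SP = 6, and ∠ZSP = 45°, by the law of cosines:
  ZP² = ZS² + SP² - 2·ZS·SP·cos(45°) = 91 + 36 - 80.94 = 46.06
  ZP ≈ 6.79

Step 4: From ZD = 6, ZS = √91, DS = 5, by the inverse law of cosines:
  cos(∠DZS) = (ZD² + ZS² - DS²) / (2·ZD·ZS)
  ∠DZS = 27°

Step 5: From DS = 5, DV = 3.01, SV = 6, by the inverse law of cosines:
  cos(∠SDV) = (DS² + DV² - SV²) / (2·DS·DV)
  ∠SDV = 93.74°

Step 6: From SD = 5, SZ = √91, DZ = 6, by the inverse law of cosines:
  cos(∠DSZ) = (SD² + SZ² - DZ²) / (2·SD·SZ)
  ∠DSZ = 33°

Step 7: From VD = 3.01, VS = 6, DS = 5, by the inverse law of cosines:
  cos(∠DVS) = (VD² + VS² - DS²) / (2·VD·VS)
  ∠DVS = 56.26°

Step 8: From ZP = 6.79, ZS = √91, PS = 6, by the inverse law of cosines:
  cos(∠PZS) = (ZP² + ZS² - PS²) / (2·ZP·ZS)
  ∠PZS = 38.69°

Step 9: From PS = 6, PZ = 6.79, SZ = √91, by the inverse law of cosines:
  cos(∠SPZ) = (PS² + PZ² - SZ²) / (2·PS·PZ)
  ∠SPZ = 96.31°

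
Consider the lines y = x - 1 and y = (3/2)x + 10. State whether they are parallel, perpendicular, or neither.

Slope of line 1: m1 = 1
Slope of line 2: m2 = 3/2
For parallel lines we need equal slopes: 1 != 3/2.
For perpendicular lines we need m1*m2 = -1: (1)(3/2) = 3/2 != -1.
Since neither condition holds, the lines are neither parallel nor perpendicular.

Neither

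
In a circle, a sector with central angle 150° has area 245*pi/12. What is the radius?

Sector area A = πr² × θ/360, so r² = 360A / (πθ).
r² = 360 × 245*pi/12 / (π × 150)
r² = 49
r = 7

7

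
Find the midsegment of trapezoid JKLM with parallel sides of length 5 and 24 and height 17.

midsegment = (5 + 24) / 2 = 29 / 2 = 29/2

29/2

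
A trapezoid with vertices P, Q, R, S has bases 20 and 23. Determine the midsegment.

The midsegment of a trapezoid = (base1 + base2) / 2
midsegment = (20 + 23) / 2
midsegment = 43 / 2
midsegment = 43/2

43/2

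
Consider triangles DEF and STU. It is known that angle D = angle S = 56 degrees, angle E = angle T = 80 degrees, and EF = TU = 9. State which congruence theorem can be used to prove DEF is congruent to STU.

Consider the given information: angle D = angle S = 56 degrees, angle E = angle T = 80 degrees, and EF = TU = 9
This is not SSS or HL: SSS requires all three pairs of sides, but we don't have that. HL only applies to right triangles with matching hypotenuse and leg.
The correct criterion is AAS. Two pairs of corresponding angles and a non-included side are equal (Angle-Angle-Side).

AAS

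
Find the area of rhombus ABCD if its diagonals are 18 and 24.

The diagonals of a rhombus divide it into four right triangles.
Each triangle has legs 18/ 2 = 9 and 24/2 = 12, so each has area (1/2)*9*12 = 54.
Four such triangles give total area = (d1 * d2) / 2 = 216.

216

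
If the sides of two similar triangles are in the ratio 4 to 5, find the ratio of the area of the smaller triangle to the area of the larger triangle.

Area ratio = (side ratio)^2 = (4/5)^2 = 16:25.

16:25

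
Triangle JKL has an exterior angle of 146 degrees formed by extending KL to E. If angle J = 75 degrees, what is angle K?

angle K = 146 - 75 = 71 degrees (exterior angle theorem).

71 degrees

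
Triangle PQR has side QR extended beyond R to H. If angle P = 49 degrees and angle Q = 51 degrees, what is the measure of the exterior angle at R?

By the exterior angle theorem, an exterior angle of a triangle equals the sum of the two remote interior angles.
Exterior angle = angle P + angle Q
Exterior angle = 49 + 51 = 100 degrees

100 degrees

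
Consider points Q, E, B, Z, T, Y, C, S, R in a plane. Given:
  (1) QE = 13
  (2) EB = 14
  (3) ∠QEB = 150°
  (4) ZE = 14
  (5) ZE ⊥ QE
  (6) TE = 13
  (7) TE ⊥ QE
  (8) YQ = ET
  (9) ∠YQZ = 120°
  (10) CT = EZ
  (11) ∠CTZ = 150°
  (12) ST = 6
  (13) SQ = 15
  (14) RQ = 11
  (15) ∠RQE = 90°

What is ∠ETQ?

Step 1: By the law of cosines on triangle TEQ: TQ² = 13² + 13² − 2·13·13·cos(90°) = 338, so TQ = 13·√2.
Step 2: By the inverse law of cosines on triangle ETQ: cos(∠ETQ) = (13² + (13·√2)² − 13²) / (2·13·13·√2) = 338/478 = 0.7071, so ∠ETQ = 45°.

Therefore, the measure of angle ∠ETQ = 45°.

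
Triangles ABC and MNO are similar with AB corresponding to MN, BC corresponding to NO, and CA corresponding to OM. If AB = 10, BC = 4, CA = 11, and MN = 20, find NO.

Since the triangles are similar, the ratio of corresponding sides is constant.
Scale factor k = MN / AB = 20 / 10 = 2
NO = k * BC = 2 * 4 = 8

8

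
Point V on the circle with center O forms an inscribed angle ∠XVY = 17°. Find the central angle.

Central angle = 2 × 17° = 34° (inscribed angle theorem).

34°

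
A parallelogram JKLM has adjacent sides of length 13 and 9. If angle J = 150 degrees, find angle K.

In a parallelogram, consecutive angles are supplementary (sum to 180°).
angle K = 180 - angle J
angle K = 180 - 150
angle K = 30 degrees

30 degrees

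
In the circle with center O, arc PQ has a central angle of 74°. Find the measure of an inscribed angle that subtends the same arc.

Inscribed angle = 74° / 2 = 37° (inscribed angle theorem).

37°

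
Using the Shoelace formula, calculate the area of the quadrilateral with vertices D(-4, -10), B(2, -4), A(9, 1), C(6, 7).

Using the Shoelace formula for a quadrilateral (vertices in order):
Area = (1/2)|sum of (x_i * y_(i+1) - x_(i+1) * y_i)|
Terms: (-4*-4 - 2*-10) = 36, (2*1 - 9*-4) = 38, (9*7 - 6*1) = 57, (6*-10 - -4*7) = -32
Sum = 99
Area = (1/2)(99) = 99/2

99/2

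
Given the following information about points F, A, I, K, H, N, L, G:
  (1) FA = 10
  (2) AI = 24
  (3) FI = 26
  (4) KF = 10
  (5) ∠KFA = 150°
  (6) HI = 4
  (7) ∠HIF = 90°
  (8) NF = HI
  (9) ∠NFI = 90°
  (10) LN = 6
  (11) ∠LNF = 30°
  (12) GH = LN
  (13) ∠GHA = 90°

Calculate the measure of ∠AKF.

Step 1: By the law of cosines on triangle KFA: KA² = 10² + 10² − 2·10·10·cos(150°) = 373.21, so KA ≈ 19.32.
Step 2: By the inverse law of cosines on triangle AKF: cos(∠AKF) = (19.32² + 10² − 10²) / (2·19.32·10) = 373.21/386.37 = 0.9659, so ∠AKF = 15°.

Therefore, the measure of angle ∠AKF = 15°.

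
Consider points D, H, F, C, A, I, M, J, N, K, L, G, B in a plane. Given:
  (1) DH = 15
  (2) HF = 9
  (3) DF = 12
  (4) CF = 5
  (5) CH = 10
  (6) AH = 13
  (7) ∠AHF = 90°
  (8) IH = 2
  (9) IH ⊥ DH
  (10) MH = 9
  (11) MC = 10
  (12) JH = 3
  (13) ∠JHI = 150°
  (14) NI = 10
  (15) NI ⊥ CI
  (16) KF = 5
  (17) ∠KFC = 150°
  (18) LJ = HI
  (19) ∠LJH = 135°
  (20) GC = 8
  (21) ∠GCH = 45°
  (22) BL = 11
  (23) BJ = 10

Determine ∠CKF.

Step 1: By the law of cosines on triangle KFC: KC² = 5² + 5² − 2·5·5·cos(150°) = 93.3, so KC ≈ 9.66.
Step 2: By the inverse law of cosines on triangle CKF: cos(∠CKF) = (9.66² + 5² − 5²) / (2·9.66·5) = 93.3/96.59 = 0.9659, so ∠CKF = 15°.

Therefore, the measure of angle ∠CKF = 15°.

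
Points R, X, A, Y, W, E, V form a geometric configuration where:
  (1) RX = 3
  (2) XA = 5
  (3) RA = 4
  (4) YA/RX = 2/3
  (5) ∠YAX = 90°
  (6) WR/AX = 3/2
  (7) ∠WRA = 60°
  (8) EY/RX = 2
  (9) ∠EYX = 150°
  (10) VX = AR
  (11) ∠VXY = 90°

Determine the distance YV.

From the given relations: YA = 2/3·RX = 2/3·3 = 2; VX = AR = 4.
Step 1: By the law of cosines on triangle XAY: XY² = 5² + 2² − 2·5·2·cos(90°) = 29, so XY = √29.
Step 2: By the law of cosines on triangle YXV: YV² = √29² + 4² − 2·√29·4·cos(90°) = 45, so YV = 3·√5.

Therefore, the length of YV = 3·√5.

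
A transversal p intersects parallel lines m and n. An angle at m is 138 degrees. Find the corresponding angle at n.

Corresponding angles are equal: 138 degrees.

138 degrees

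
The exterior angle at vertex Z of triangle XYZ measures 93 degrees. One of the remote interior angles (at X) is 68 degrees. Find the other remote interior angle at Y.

angle Y = 93 - 68 = 25 degrees (exterior angle theorem).

25 degrees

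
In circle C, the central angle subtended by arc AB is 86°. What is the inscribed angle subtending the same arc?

An inscribed angle intercepts an arc from a point on the circle, while the central angle intercepts the same arc from the center.
The inscribed angle is always half the central angle: 86° / 2 = 43°.

43°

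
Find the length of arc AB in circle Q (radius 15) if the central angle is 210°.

The full circumference is 2πr = 2π(15) = 30*pi.
The arc spans 210° out of 360°, which is a fraction of 7/12.
Arc length = 30*pi × 7/12 = 35*pi/2.

35*pi/2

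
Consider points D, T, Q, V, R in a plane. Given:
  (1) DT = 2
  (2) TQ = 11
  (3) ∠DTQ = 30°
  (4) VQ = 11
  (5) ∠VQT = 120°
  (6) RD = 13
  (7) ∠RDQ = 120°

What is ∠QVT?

Step 1: By the law of cosines on triangle VQT: VT² = 11² + 11² − 2·11·11·cos(120°) = 363, so VT = 11·√3.
Step 2: By the inverse law of cosines on triangle QVT: cos(∠QVT) = (11² + (11·√3)² − 11²) / (2·11·11·√3) = 363/419.16 = 0.866, so ∠QVT = 30°.

Therefore, the measure of angle ∠QVT = 30°.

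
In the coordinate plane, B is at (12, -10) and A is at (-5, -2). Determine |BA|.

The horizontal distance is |-5 - 12| = 17 and the vertical distance is |-2 - -10| = 8.
By the Pythagorean theorem, d = sqrt(17^2 + 8^2) = sqrt(353).

sqrt(353)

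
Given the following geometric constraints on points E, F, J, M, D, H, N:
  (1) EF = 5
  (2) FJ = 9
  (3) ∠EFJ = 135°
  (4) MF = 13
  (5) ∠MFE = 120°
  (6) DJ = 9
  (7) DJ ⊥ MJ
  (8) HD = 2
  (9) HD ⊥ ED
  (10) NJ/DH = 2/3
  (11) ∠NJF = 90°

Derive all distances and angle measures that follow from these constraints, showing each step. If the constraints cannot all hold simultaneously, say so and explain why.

The constraints are consistent.

From the given relations:
  NJ = 2/3·DH = 2/3·2 ≈ 1.33

Step 1: From EF = 5, FJ = 9, and ∠EFJ = 135°, by the law of cosines:
  EJ² = EF² + FJ² - 2·EF·FJ·cos(135°) = 25 + 81 + 63.64 = 169.6
  EJ ≈ 13.02

Step 2: From EF = 5, FM = 13, and ∠EFM = 120°, by the law of cosines:
  EM² = EF² + FM² - 2·EF·FM·cos(120°) = 25 + 169 + 65 = 259
  EM ≈ 16.09

Step 3: From FJ = 9, JN = 1.33, and ∠FJN = 90°, by the law of cosines:
  FN² = FJ² + JN² - 2·FJ·JN·cos(90°) = 81 + 1.778 - 0 = 82.78
  FN ≈ 9.1

Step 4: From EF = 5, EJ = 13.02, FJ = 9, by the inverse law of cosines:
  cos(∠FEJ) = (EF² + EJ² - FJ²) / (2·EF·EJ)
  ∠FEJ = 29.25°

Step 5: From EF = 5, EM = 16.09, FM = 13, by the inverse law of cosines:
  cos(∠FEM) = (EF² + EM² - FM²) / (2·EF·EM)
  ∠FEM = 44.39°

Step 6: From FJ = 9, FN = 9.1, JN = 1.33, by the inverse law of cosines:
  cos(∠JFN) = (FJ² + FN² - JN²) / (2·FJ·FN)
  ∠JFN = 8.43°

Step 7: From JE = 13.02, JF = 9, EF = 5, by the inverse law of cosines:
  cos(∠EJF) = (JE² + JF² - EF²) / (2·JE·JF)
  ∠EJF = 15.75°

Step 8: From ME = 16.09, MF = 13, EF = 5, by the inverse law of cosines:
  cos(∠EMF) = (ME² + MF² - EF²) / (2·ME·MF)
  ∠EMF = 15.61°

Step 9: From NF = 9.1, NJ = 1.33, FJ = 9, by the inverse law of cosines:
  cos(∠FNJ) = (NF² + NJ² - FJ²) / (2·NF·NJ)
  ∠FNJ = 81.57°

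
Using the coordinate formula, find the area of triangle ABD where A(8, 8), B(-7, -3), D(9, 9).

Using the Shoelace formula for a triangle:
Area = (1/2)|x0(y1 - y2) + x1(y2 - y0) + x2(y0 - y1)|
Area = (1/2)|8(-3 - 9) + -7(9 - 8) + 9(8 - -3)|
Area = (1/2)|-96 + -7 + 99|
Area = (1/2)|-4|
Area = (1/2)(4)
Area = 2

2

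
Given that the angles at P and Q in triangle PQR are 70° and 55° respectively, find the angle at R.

By the triangle angle sum property, the three interior angles of any triangle add up to 180°.
We know angle P = 70° and angle Q = 55°, so their sum is 125°.
Therefore angle R = 180° - 125° = 55°.

55 degrees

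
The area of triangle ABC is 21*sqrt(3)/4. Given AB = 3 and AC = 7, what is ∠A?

From the SAS area formula Area = (1/2)ab sin(C), rearranging gives sin(C) = 2*Area/(ab).
sin(C) = 2 * 21*sqrt(3)/4 / (21) = sqrt(3)/2.
Therefore C = arcsin(sqrt(3)/2) = 60°.
Since sin(180° - C) = sin(C), the obtuse angle 120° gives the same area, so C = 60° or C = 120°.

60° or 120°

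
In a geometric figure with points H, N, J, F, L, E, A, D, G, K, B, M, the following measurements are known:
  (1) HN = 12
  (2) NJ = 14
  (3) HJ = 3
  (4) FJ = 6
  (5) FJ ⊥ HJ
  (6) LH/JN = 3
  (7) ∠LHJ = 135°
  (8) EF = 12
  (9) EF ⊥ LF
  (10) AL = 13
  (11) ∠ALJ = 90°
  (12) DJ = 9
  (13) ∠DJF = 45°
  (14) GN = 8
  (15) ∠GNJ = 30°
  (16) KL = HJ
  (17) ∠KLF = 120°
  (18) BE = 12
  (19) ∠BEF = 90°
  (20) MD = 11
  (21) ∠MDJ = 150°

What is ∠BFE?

Step 1: By the law of cosines on triangle FEB: FB² = 12² + 12² − 2·12·12·cos(90°) = 288, so FB = 12·√2.
Step 2: By the inverse law of cosines on triangle BFE: cos(∠BFE) = ((12·√2)² + 12² − 12²) / (2·12·√2·12) = 288/407.29 = 0.7071, so ∠BFE = 45°.

Therefore, the measure of angle ∠BFE = 45°.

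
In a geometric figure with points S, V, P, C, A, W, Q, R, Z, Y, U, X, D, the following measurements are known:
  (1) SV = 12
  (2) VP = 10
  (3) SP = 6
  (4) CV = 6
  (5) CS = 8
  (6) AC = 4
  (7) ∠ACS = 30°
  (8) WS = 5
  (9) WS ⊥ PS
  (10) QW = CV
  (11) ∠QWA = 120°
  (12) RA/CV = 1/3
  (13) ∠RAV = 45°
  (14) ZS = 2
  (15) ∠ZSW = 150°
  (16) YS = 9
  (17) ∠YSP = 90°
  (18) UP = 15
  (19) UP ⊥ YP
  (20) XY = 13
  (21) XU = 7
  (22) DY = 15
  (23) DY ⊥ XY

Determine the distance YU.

Step 1: By the law of cosines on triangle PSY: PY² = 6² + 9² − 2·6·9·cos(90°) = 117, so PY = 3·√13.
Step 2: By the law of cosines on triangle YPU: YU² = (3·√13)² + 15² − 2·3·√13·15·cos(90°) = 342, so YU = 3·√38.

Therefore, the length of YU = 3·√38.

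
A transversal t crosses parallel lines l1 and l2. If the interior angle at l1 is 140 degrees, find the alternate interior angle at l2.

Alternate interior angles are equal: 140 degrees.

140 degrees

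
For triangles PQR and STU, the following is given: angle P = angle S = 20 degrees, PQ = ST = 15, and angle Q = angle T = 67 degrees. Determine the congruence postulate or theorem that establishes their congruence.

The given information matches ASA: Two pairs of corresponding angles and the included side are equal (Angle-Side-Angle).

ASA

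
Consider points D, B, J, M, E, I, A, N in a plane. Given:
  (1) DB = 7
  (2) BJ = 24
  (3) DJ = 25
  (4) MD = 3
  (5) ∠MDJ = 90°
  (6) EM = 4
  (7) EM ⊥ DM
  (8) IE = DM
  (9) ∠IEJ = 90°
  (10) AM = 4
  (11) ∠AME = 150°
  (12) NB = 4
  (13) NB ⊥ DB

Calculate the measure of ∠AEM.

Step 1: By the law of cosines on triangle EMA: EA² = 4² + 4² − 2·4·4·cos(150°) = 59.71, so EA ≈ 7.73.
Step 2: By the inverse law of cosines on triangle AEM: cos(∠AEM) = (7.73² + 4² − 4²) / (2·7.73·4) = 59.71/61.82 = 0.9659, so ∠AEM = 15°.

Therefore, the measure of angle ∠AEM = 15°.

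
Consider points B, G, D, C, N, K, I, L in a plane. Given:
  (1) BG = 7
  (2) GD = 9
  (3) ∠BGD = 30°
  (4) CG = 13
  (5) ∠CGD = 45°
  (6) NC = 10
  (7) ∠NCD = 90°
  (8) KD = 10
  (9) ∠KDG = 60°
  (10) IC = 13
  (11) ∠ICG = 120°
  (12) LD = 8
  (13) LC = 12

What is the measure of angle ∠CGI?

Step 1: By the law of cosines on triangle GCI: GI² = 13² + 13² − 2·13·13·cos(120°) = 507, so GI = 13·√3.
Step 2: By the inverse law of cosines on triangle CGI: cos(∠CGI) = (13² + (13·√3)² − 13²) / (2·13·13·√3) = 507/585.43 = 0.866, so ∠CGI = 30°.

Therefore, the measure of angle ∠CGI = 30°.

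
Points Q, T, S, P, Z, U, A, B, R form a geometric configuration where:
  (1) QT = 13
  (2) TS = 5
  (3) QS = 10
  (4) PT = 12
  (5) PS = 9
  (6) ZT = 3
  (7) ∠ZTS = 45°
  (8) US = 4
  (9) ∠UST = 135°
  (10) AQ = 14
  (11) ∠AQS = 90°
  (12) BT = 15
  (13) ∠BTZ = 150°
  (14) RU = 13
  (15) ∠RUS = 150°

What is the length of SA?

Step 1: By the law of cosines on triangle SQA: SA² = 10² + 14² − 2·10·14·cos(90°) = 296, so SA = 2·√74.

Therefore, the length of SA = 2·√74.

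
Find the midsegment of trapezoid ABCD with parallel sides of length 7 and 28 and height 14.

midsegment = (7 + 28) / 2 = 35 / 2 = 35/2

35/2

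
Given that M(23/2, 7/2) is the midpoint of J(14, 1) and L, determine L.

Using the midpoint formula: M = ((x1 + x2)/2, (y1 + y2)/2)
We know M = (23/2, 7/2) and J = (14, 1)
For x: 23/2 = (14 + x2)/2, so x2 = 2*23/2 - 14 = 9
For y: 7/2 = (1 + y2)/2, so y2 = 2*7/2 - 1 = 6
L = (9, 6)

(9, 6)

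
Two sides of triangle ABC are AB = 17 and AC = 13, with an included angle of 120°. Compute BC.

When two sides and the included angle are known, the law of cosines gives the third side.
c^2 = a^2 + b^2 - 2ab cos(C) generalizes the Pythagorean theorem to non-right triangles.
Here: BC^2 = 289 + 169 - 442*(-1/2) = 679
BC = sqrt(679)

sqrt(679)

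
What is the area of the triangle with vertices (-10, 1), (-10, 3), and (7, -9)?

The Shoelace formula computes the area from vertex coordinates by summing cross products.
For vertices (-10,1), (-10,3), (7,-9):
Signed sum = -10*3 - -10*1 + -10*-9 - 7*3 + 7*1 - -10*-9
= -20 + 69 + -83 = -34
Area = (1/2)|-34| = 17.

17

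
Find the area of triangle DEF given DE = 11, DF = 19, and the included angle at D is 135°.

When two sides and the included angle are known, the area formula is (1/2)ab sin(C).
The height from one side to the opposite vertex is 19 sin(135°) = 19*sqrt(2)/2.
Area = (1/2) * 11 * 19*sqrt(2)/2 = 209*sqrt(2)/4.

209*sqrt(2)/4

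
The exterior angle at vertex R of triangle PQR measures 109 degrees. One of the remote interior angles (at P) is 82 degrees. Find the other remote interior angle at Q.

The exterior angle theorem states that an exterior angle equals the sum of the two non-adjacent interior angles.
So 109 = 82 + angle Q, which gives angle Q = 109 - 82 = 27 degrees.

27 degrees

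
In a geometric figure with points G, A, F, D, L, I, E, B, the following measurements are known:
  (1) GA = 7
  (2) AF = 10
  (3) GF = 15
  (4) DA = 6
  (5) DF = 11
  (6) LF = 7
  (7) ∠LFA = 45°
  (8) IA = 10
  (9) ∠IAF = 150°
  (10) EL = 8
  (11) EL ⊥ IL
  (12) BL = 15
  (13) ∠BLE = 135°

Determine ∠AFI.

Step 1: By the law of cosines on triangle FAI: FI² = 10² + 10² − 2·10·10·cos(150°) = 373.21, so FI ≈ 19.32.
Step 2: By the inverse law of cosines on triangle AFI: cos(∠AFI) = (10² + 19.32² − 10²) / (2·10·19.32) = 373.21/386.37 = 0.9659, so ∠AFI = 15°.

Therefore, the measure of angle ∠AFI = 15°.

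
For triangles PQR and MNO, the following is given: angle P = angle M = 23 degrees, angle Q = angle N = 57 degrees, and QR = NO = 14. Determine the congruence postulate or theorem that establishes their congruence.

The given information provides:
angle P = angle M = 23 degrees, angle Q = angle N = 57 degrees, and QR = NO = 14
This matches the AAS congruence theorem.
Two pairs of corresponding angles and a non-included side are equal (Angle-Angle-Side).

AAS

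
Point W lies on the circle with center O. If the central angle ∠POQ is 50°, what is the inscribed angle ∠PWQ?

By the inscribed angle theorem, the inscribed angle is half the central angle.
Inscribed angle = 50° / 2 = 25°

25°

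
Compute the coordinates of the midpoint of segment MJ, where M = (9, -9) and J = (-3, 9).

M = ((x₁ + x₂)/2, (y₁ + y₂)/2)
= ((9 + -3)/2, (-9 + 9)/2)
= (6/2, 0/2) = (3, 0)

(3, 0)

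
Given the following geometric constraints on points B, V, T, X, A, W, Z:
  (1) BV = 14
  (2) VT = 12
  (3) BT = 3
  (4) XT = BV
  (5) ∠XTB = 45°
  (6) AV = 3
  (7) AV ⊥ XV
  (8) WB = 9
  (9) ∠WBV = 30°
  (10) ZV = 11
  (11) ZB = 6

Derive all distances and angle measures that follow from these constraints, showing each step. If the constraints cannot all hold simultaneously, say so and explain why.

The constraints are consistent.

From the given relations:
  XT = BV = 14

Step 1: From BT = 3, TX = 14, and ∠BTX = 45°, by the law of cosines:
  BX² = BT² + TX² - 2·BT·TX·cos(45°) = 9 + 196 - 59.4 = 145.6
  BX ≈ 12.07

Step 2: From VB = 14, BW = 9, and ∠VBW = 30°, by the law of cosines:
  VW² = VB² + BW² - 2·VB·BW·cos(30°) = 196 + 81 - 218.2 = 58.76
  VW ≈ 7.67

Step 3: From BT = 3, BV = 14, TV = 12, by the inverse law of cosines:
  cos(∠TBV) = (BT² + BV² - TV²) / (2·BT·BV)
  ∠TBV = 43.43°

Step 4: From BV = 14, BZ = 6, VZ = 11, by the inverse law of cosines:
  cos(∠VBZ) = (BV² + BZ² - VZ²) / (2·BV·BZ)
  ∠VBZ = 48.65°

Step 5: From VB = 14, VT = 12, BT = 3, by the inverse law of cosines:
  cos(∠BVT) = (VB² + VT² - BT²) / (2·VB·VT)
  ∠BVT = 9.9°

Step 6: From VB = 14, VZ = 11, BZ = 6, by the inverse law of cosines:
  cos(∠BVZ) = (VB² + VZ² - BZ²) / (2·VB·VZ)
  ∠BVZ = 24.17°

Step 7: From TB = 3, TV = 12, BV = 14, by the inverse law of cosines:
  cos(∠BTV) = (TB² + TV² - BV²) / (2·TB·TV)
  ∠BTV = 126.67°

Step 8: From ZB = 6, ZV = 11, BV = 14, by the inverse law of cosines:
  cos(∠BZV) = (ZB² + ZV² - BV²) / (2·ZB·ZV)
  ∠BZV = 107.18°

Step 9: From BT = 3, BX = 12.07, TX = 14, by the inverse law of cosines:
  cos(∠TBX) = (BT² + BX² - TX²) / (2·BT·BX)
  ∠TBX = 124.87°

Step 10: From VB = 14, VW = 7.67, BW = 9, by the inverse law of cosines:
  cos(∠BVW) = (VB² + VW² - BW²) / (2·VB·VW)
  ∠BVW = 35.95°

Step 11: From XB = 12.07, XT = 14, BT = 3, by the inverse law of cosines:
  cos(∠BXT) = (XB² + XT² - BT²) / (2·XB·XT)
  ∠BXT = 10.13°

Step 12: From WB = 9, WV = 7.67, BV = 14, by the inverse law of cosines:
  cos(∠BWV) = (WB² + WV² - BV²) / (2·WB·WV)
  ∠BWV = 114.05°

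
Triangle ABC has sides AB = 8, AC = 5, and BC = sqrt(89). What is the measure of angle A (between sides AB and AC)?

When all three sides of a triangle are known, the law of cosines can be rearranged to find any angle.
cos(C) = (a² + b² - c²) / (2ab) gives cos(A) = 0.
Taking the inverse cosine: A = 90°.

90°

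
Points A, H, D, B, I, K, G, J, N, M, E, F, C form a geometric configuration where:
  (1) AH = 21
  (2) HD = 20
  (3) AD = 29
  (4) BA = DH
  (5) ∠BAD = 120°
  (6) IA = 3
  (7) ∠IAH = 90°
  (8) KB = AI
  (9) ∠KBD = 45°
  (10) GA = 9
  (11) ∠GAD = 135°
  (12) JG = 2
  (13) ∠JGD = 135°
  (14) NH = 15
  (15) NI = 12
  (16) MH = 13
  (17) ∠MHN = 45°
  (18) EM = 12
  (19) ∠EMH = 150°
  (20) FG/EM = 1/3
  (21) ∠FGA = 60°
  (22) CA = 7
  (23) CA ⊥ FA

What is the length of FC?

From the given relations: FG = 1/3·EM = 1/3·12 = 4.
Step 1: By the law of cosines on triangle FGA: FA² = 4² + 9² − 2·4·9·cos(60°) = 61, so FA = √61.
Step 2: By the law of cosines on triangle FAC: FC² = √61² + 7² − 2·√61·7·cos(90°) = 110, so FC = √110.

Therefore, the length of FC = √110.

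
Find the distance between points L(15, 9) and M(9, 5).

d = sqrt((-6)^2 + (-4)^2) = sqrt(52) = 2*sqrt(13)

2*sqrt(13)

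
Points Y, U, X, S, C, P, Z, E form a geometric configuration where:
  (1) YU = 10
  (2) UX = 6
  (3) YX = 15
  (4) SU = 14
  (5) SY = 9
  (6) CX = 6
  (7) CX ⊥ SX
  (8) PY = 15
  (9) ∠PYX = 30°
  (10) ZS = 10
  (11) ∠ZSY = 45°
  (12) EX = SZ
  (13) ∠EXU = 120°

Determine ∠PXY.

Step 1: By the law of cosines on triangle XYP: XP² = 15² + 15² − 2·15·15·cos(30°) = 60.29, so XP ≈ 7.76.
Step 2: By the inverse law of cosines on triangle PXY: cos(∠PXY) = (7.76² + 15² − 15²) / (2·7.76·15) = 60.29/232.94 = 0.2588, so ∠PXY = 75°.

Therefore, the measure of angle ∠PXY = 75°.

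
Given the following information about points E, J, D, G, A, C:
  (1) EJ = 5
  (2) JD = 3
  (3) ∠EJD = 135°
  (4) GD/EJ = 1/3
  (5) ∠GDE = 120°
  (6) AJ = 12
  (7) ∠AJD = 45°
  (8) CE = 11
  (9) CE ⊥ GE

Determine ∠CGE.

From the given relations: GD = 1/3·EJ = 1/3·5 ≈ 1.67.
Step 1: By the law of cosines on triangle EJD: ED² = 5² + 3² − 2·5·3·cos(135°) = 55.21, so ED ≈ 7.43.
Step 2: By the law of cosines on triangle EDG: EG² = 7.43² + 1.67² − 2·7.43·1.67·cos(120°) = 70.38, so EG ≈ 8.39.
Step 3: By the law of cosines on triangle GEC: GC² = 8.39² + 11² − 2·8.39·11·cos(90°) = 191.38, so GC ≈ 13.83.
Step 4: By the inverse law of cosines on triangle CGE: cos(∠CGE) = (13.83² + 8.39² − 11²) / (2·13.83·8.39) = 140.75/232.1 = 0.6064, so ∠CGE = 52.67°.

Therefore, the measure of angle ∠CGE = 52.67°.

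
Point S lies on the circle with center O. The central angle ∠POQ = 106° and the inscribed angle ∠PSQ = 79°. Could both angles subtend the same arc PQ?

By the inscribed angle theorem, the inscribed angle for a central angle of 106° should be 106° / 2 = 53°.
The given inscribed angle is 79°, which does not equal 53°.
Therefore, no, they do not correspond to the same arc.

No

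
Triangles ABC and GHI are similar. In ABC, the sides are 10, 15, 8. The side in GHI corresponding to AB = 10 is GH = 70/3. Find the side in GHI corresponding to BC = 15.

Similar triangles have proportional sides. Setting up the proportion:
GH / AB = HI / BC
70/3 / 10 = HI / 15
HI = 15 * 70/3 / 10 = 35.

35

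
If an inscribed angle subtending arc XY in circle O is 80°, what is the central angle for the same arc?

By the inscribed angle theorem, the central angle is twice the inscribed angle.
Central angle = 2 × 80° = 160°

160°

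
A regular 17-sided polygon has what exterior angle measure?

Each exterior angle of a regular n-gon is 360 / n.
For n = 17: 360 / 17 = 360/17 degrees.

360/17 degrees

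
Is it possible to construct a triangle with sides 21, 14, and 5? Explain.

Check the triangle inequality: 14 + 5 = 19 ≤ 21.
Since the sum of two sides does not exceed the third, no triangle can be formed.

No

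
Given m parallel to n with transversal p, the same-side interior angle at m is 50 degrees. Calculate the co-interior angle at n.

Co-interior angles sum to 180: 180 - 50 = 130 degrees.

130 degrees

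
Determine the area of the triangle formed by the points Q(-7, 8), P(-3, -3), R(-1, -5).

Shoelace: Area = (1/2)|-7(-3--5) + -3(-5-8) + -1(8--3)| = (1/2)(14) = 7

7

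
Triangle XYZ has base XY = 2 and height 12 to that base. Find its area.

A triangle's area is half the area of a rectangle with the same base and height.
Area = (1/2) * 2 * 12 = 12.

12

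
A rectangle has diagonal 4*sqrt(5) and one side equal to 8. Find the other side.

The diagonal of a rectangle forms a right triangle with the two sides.
Rearranging the Pythagorean theorem: missing side = sqrt(d^2 - known^2).
= sqrt(80 - 64) = sqrt(16) = 4.

4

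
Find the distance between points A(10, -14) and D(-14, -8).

The horizontal distance is |-14 - 10| = 24 and the vertical distance is |-8 - -14| = 6.
By the Pythagorean theorem, d = sqrt(24^2 + 6^2) = sqrt(612) = 6*sqrt(17).

6*sqrt(17)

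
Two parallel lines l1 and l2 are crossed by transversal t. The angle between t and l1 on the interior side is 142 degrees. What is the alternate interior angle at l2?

Alternate interior angles formed by parallel lines and a transversal are equal.
The given angle is 142 degrees.
The alternate interior angle = 142 degrees.

142 degrees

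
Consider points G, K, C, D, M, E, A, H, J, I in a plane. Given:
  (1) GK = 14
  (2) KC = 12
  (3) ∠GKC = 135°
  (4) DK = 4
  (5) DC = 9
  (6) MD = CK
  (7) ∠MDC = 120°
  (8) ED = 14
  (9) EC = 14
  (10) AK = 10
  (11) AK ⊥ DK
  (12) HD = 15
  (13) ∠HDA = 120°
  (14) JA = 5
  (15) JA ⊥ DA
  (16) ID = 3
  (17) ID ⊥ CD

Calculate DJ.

Step 1: By the law of cosines on triangle DKA: DA² = 4² + 10² − 2·4·10·cos(90°) = 116, so DA = 2·√29.
Step 2: By the law of cosines on triangle DAJ: DJ² = (2·√29)² + 5² − 2·2·√29·5·cos(90°) = 141, so DJ = √141.

Therefore, the length of DJ = √141.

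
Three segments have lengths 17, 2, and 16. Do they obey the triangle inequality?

Check all three triangle inequalities:
17 + 2 = 19 > 16 ✓
17 + 16 = 33 > 2 ✓
2 + 16 = 18 > 17 ✓
All conditions hold, so these sides form a valid triangle.

Yes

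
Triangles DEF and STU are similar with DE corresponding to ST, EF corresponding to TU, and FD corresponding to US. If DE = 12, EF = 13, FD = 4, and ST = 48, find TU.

Similar triangles have proportional sides. Setting up the proportion:
ST / DE = TU / EF
48 / 12 = TU / 13
TU = 13 * 48 / 12 = 52.

52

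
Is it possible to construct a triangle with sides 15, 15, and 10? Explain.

Yes.
The triangle inequality requires that the sum of any two sides exceeds the third.
Here 10 + 15 = 25 > 15, so the condition is met.

Yes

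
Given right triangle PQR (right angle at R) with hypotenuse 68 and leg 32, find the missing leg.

Rearranging the Pythagorean theorem to solve for the unknown leg:
leg^2 = hypotenuse^2 - known_leg^2 = 4624 - 1024 = 3600
leg = sqrt(3600) = 60.

60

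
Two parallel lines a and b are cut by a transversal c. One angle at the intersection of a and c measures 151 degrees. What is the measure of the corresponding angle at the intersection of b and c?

Corresponding angles formed by parallel lines and a transversal are equal.
The given angle is 151 degrees.
The corresponding angle = 151 degrees.

151 degrees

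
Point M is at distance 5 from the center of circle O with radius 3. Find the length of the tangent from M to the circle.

The tangent, radius, and line from the external point to the center form a right triangle.
The right angle is where the tangent meets the radius.
By the Pythagorean theorem: tangent² + 3² = 5²
tangent² = 25 - 9 = 16
tangent = 4

4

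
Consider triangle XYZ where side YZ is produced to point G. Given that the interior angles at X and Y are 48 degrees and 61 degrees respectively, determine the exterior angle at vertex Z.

The interior angle at Z is 180 - 48 - 61 = 71 degrees.
The exterior angle and interior angle at Z are supplementary:
Exterior angle = 180 - 71 = 109 degrees.

109 degrees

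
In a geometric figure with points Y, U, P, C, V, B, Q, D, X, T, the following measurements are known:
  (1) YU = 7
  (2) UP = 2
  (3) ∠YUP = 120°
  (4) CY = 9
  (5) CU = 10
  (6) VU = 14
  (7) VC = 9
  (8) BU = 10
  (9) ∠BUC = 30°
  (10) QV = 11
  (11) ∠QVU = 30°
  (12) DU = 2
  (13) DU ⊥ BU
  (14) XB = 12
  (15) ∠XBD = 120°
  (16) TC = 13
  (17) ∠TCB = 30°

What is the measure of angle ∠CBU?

Step 1: By the law of cosines on triangle BUC: BC² = 10² + 10² − 2·10·10·cos(30°) = 26.79, so BC ≈ 5.18.
Step 2: By the inverse law of cosines on triangle CBU: cos(∠CBU) = (5.18² + 10² − 10²) / (2·5.18·10) = 26.79/103.53 = 0.2588, so ∠CBU = 75°.

Therefore, the measure of angle ∠CBU = 75°.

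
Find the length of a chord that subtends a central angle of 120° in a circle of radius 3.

Drop a perpendicular from the center to the chord, bisecting both the chord and the central angle.
Each half-chord = r sin(θ/2) = 3 sin(60°).
The full chord = 2 × 3 × sin(60°) = 3*sqrt(3).

3*sqrt(3)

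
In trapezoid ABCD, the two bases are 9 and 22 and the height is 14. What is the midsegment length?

The midsegment (median) of a trapezoid connects the midpoints of the non-parallel sides.
Its length is the average of the two bases: (9 + 22) / 2 = 31/2.

31/2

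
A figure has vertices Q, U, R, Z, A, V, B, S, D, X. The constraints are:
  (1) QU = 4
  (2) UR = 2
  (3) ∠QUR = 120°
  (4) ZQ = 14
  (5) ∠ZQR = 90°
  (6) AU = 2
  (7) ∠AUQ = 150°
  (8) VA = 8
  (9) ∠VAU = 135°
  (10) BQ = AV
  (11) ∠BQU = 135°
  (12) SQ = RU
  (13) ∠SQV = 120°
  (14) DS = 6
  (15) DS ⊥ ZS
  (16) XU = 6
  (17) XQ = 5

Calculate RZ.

Step 1: By the law of cosines on triangle RUQ: RQ² = 2² + 4² − 2·2·4·cos(120°) = 28, so RQ = 2·√7.
Step 2: By the law of cosines on triangle RQZ: RZ² = (2·√7)² + 14² − 2·2·√7·14·cos(90°) = 224, so RZ = 4·√14.

Therefore, the length of RZ = 4·√14.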